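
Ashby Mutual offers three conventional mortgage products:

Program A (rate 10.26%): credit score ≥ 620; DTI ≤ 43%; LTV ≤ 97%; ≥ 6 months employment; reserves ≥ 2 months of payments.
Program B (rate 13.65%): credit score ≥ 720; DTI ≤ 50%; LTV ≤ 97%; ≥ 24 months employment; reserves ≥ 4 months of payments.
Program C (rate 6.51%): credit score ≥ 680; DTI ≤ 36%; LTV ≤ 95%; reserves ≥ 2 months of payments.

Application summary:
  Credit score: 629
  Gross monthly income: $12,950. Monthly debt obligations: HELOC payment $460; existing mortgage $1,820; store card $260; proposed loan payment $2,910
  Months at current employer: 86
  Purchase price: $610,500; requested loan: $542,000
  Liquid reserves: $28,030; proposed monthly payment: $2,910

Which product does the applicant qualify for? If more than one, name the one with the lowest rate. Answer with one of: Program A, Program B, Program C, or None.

Total debts = (460 + 1,820 + 260 + 2,910) = 5,450; DTI = 5,450/12,950 = 42.1%.
LTV = 542,000/610,500 = 88.8%.
Reserves = 28,030/2,910 = 9.6 months.
Program A: score 629 ≥ 620; DTI 42.1% ≤ 43%; LTV 88.8% ≤ 97%; employment 86 ≥ 6 mo; reserves 9.6 ≥ 2 mo → qualifies.
Program B: score 629 < 720; DTI 42.1% ≤ 50%; LTV 88.8% ≤ 97%; employment 86 ≥ 24 mo; reserves 9.6 ≥ 4 mo → does not qualify.
Program C: score 629 < 680; DTI 42.1% > 36%; LTV 88.8% ≤ 95%; reserves 9.6 ≥ 2 mo → does not qualify.

Program A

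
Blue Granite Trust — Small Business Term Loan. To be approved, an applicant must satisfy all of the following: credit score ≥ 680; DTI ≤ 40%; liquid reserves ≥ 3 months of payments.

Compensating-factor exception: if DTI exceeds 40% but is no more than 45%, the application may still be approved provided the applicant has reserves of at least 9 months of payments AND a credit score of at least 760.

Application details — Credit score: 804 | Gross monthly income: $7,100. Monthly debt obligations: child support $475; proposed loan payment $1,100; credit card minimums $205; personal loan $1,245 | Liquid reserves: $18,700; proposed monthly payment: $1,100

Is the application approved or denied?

Approved

Credit score 804 ≥ 680 (meets base)
Total debts = (475 + 1,100 + 205 + 1,245) = 3,025. DTI = 3,025/7,100 = 42.6% > 40% — standard DTI limit exceeded.
Reserves: 18,700 ÷ 1,100 = 17.0 months (meets 3-month minimum)
DTI 42.6% is within the 40%–45% exception band; checking compensating factors.
Reserves 17.0 ≥ 9 months; credit score 804 ≥ 760.
Both override conditions satisfied; DTI exception granted.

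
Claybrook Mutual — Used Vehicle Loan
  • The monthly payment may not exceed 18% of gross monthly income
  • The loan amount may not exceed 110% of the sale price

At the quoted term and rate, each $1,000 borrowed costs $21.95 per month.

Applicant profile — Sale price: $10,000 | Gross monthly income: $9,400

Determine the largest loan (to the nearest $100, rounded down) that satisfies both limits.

Payment cap: 18% × $9,400 = $1,692/month.
At $21.95 per $1,000, that supports 1,692/21.95 × 1,000 ≈ $77,084 → $77,000.
LTV cap: 110% × $10,000 = $11,000 → $11,000.
Binding constraint: loan-to-value.

$11,000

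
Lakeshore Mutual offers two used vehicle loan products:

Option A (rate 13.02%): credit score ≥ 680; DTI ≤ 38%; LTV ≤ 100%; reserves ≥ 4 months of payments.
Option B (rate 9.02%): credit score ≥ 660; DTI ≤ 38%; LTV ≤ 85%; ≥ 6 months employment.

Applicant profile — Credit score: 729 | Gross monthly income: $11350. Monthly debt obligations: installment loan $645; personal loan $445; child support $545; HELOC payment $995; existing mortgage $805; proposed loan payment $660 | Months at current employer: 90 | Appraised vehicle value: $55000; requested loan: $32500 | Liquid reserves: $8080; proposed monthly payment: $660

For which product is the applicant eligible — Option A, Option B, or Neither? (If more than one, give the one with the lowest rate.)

Total debts = (645 + 445 + 545 + 995 + 805 + 660) = 4,095; DTI = 4,095/11,350 = 36.1%.
LTV = 32,500/55,000 = 59.1%.
Reserves = 8,080/660 = 12.2 months.
Option A: score 729 ≥ 680; DTI 36.1% ≤ 38%; LTV 59.1% ≤ 100%; reserves 12.2 ≥ 4 mo → qualifies.
Option B: score 729 ≥ 660; DTI 36.1% ≤ 38%; LTV 59.1% ≤ 85%; employment 90 ≥ 6 mo → qualifies.
Qualifying: Option A, Option B. Lowest rate is 9.02% → Option B.

Option B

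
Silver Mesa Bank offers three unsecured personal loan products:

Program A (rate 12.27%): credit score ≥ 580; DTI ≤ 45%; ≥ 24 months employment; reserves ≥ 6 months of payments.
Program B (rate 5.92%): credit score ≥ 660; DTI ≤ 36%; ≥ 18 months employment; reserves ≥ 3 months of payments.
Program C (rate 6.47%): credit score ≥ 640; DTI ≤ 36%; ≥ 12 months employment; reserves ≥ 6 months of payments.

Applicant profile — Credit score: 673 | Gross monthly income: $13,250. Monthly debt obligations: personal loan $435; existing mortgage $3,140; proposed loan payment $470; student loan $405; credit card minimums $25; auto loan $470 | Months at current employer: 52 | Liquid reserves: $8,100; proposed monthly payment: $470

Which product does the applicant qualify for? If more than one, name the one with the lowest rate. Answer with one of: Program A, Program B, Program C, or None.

Program A

Total debts = (435 + 3,140 + 470 + 405 + 25 + 470) = 4,945; DTI = 4,945/13,250 = 37.3%.
Reserves = 8,100/470 = 17.2 months.
Program A: score 673 ≥ 580; DTI 37.3% ≤ 45%; employment 52 ≥ 24 mo; reserves 17.2 ≥ 6 mo → qualifies.
Program B: score 673 ≥ 660; DTI 37.3% > 36%; employment 52 ≥ 18 mo; reserves 17.2 ≥ 3 mo → does not qualify.
Program C: score 673 ≥ 640; DTI 37.3% > 36%; employment 52 ≥ 12 mo; reserves 17.2 ≥ 6 mo → does not qualify.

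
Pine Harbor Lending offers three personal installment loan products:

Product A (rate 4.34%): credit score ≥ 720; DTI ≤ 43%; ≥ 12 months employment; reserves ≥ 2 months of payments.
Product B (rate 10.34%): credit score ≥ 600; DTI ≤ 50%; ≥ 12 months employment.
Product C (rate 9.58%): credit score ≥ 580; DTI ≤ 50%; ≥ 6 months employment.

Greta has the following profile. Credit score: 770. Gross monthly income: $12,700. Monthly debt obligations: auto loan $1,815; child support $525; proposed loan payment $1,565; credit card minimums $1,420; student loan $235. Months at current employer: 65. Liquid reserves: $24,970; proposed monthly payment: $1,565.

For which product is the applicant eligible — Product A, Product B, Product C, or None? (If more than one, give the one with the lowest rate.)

Product C

Total debts = (1,815 + 525 + 1,565 + 1,420 + 235) = 5,560; DTI = 5,560/12,700 = 43.8%.
Reserves = 24,970/1,565 = 16.0 months.
Product A: score 770 ≥ 720; DTI 43.8% > 43%; employment 65 ≥ 12 mo; reserves 16.0 ≥ 2 mo → does not qualify.
Product B: score 770 ≥ 600; DTI 43.8% ≤ 50%; employment 65 ≥ 12 mo → qualifies.
Product C: score 770 ≥ 580; DTI 43.8% ≤ 50%; employment 65 ≥ 6 mo → qualifies.
Qualifying: Product B, Product C. Lowest rate is 9.58% → Product C.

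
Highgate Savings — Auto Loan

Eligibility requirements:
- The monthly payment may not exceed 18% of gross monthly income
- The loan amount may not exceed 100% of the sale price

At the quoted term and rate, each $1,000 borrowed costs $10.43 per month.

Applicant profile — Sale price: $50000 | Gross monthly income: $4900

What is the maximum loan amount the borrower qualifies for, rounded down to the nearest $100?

$50,000

Payment cap: 18% × $4,900 = $882/month.
At $10.43 per $1,000, that supports 882/10.43 × 1,000 ≈ $84,563 → $84,500.
LTV cap: 100% × $50,000 = $50,000 → $50,000.
Binding constraint: loan-to-value.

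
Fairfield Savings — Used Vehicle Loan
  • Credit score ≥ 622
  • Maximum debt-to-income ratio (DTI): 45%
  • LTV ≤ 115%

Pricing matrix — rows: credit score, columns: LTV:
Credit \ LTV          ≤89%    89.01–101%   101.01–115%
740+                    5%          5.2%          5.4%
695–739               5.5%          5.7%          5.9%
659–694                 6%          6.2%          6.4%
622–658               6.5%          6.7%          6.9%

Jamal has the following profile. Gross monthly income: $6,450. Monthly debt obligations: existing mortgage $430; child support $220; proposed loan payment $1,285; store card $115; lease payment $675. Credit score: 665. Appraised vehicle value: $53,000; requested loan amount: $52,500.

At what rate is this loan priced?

Credit score 665 ≥ 622; Total monthly debts = (430 + 220 + 1,285 + 115 + 675) = 2,725. Debt-to-income = 2,725/6,450 = 42.2% — meets 45% limit
LTV: 52,500 ÷ 53,000 = 99.1%, within 115% cap
Credit 665 → row 659–694; LTV 99.1% → column 89.01–101%. Grid cell → 6.2%.

6.2%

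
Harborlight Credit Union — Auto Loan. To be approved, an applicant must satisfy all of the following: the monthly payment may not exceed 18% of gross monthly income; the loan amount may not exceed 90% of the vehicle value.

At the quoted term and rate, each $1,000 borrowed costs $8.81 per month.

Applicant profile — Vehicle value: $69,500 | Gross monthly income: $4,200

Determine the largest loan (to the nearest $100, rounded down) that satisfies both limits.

Payment cap: 18% × $4,200 = $756/month.
At $8.81 per $1,000, that supports 756/8.81 × 1,000 ≈ $85,811 → $85,800.
LTV cap: 90% × $69,500 = $62,550 → $62,500.
Binding constraint: loan-to-value.

$62,500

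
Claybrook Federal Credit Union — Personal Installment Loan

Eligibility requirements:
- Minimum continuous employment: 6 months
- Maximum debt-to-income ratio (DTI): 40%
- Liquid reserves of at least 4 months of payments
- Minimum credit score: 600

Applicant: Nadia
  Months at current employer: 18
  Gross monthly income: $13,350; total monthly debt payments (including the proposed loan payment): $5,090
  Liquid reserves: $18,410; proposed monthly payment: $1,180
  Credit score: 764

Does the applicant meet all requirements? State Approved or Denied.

Approved

Employment 18 ≥ 6 months
DTI: 5,090 ÷ 13,350 = 38.1%, within the 40% cap
Liquid reserves cover 18,410/1,180 = 15.6 months — ≥ 4 required
Credit score 764 ≥ 600 (meets)
All criteria satisfied.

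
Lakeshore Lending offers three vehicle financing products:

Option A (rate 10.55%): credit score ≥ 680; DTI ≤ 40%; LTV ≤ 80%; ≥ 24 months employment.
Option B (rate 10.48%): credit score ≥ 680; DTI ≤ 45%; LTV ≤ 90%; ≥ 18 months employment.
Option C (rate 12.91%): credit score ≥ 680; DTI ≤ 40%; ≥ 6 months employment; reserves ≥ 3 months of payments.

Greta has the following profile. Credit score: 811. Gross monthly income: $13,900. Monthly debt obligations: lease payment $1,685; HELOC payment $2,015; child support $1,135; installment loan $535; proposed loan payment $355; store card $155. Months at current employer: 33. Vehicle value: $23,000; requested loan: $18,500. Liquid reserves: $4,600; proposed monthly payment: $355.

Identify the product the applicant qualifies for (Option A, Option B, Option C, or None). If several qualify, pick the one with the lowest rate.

Total debts = (1,685 + 2,015 + 1,135 + 535 + 355 + 155) = 5,880; DTI = 5,880/13,900 = 42.3%.
LTV = 18,500/23,000 = 80.4%.
Reserves = 4,600/355 = 13.0 months.
Option A: score 811 ≥ 680; DTI 42.3% > 40%; LTV 80.4% > 80%; employment 33 ≥ 24 mo → does not qualify.
Option B: score 811 ≥ 680; DTI 42.3% ≤ 45%; LTV 80.4% ≤ 90%; employment 33 ≥ 18 mo → qualifies.
Option C: score 811 ≥ 680; DTI 42.3% > 40%; employment 33 ≥ 6 mo; reserves 13.0 ≥ 3 mo → does not qualify.

Option B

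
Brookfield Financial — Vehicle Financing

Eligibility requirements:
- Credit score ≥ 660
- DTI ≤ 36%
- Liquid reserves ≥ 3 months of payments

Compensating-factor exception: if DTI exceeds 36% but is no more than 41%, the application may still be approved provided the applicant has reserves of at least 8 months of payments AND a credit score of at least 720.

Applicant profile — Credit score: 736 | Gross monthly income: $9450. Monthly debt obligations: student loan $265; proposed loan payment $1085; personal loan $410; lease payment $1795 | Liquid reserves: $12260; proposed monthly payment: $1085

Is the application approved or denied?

Credit score 736 ≥ 660 (meets base)
Total debts = (265 + 1,085 + 410 + 1,795) = 3,555. DTI = 3,555/9,450 = 37.6% > 36% — standard DTI limit exceeded.
Liquid reserves cover 12,260/1,085 = 11.3 months — ≥ 3 required
37.6% falls in the override range (36%–41%), so the compensating-factor test applies.
Override check — reserves: 11.3 mo (ok); score: 736 (ok).
Both compensating conditions met → exception applies.

Approved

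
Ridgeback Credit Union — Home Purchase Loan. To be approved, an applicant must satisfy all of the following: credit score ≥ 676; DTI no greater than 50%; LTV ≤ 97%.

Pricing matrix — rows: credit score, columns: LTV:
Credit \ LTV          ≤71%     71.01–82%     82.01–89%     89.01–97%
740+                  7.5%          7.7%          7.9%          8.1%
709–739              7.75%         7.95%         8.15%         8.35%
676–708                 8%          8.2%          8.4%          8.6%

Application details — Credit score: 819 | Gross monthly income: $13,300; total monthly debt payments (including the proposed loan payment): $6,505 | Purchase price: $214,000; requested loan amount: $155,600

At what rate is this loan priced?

7.7%

Credit score 819 ≥ 676; DTI: 6,505 ÷ 13,300 = 48.9%, within the 50% cap
Loan-to-value = 155,600/214,000 = 72.7% — pass (97% max)
Credit 819 → row 740+; LTV 72.7% → column 71.01–82%. Grid cell → 7.7%.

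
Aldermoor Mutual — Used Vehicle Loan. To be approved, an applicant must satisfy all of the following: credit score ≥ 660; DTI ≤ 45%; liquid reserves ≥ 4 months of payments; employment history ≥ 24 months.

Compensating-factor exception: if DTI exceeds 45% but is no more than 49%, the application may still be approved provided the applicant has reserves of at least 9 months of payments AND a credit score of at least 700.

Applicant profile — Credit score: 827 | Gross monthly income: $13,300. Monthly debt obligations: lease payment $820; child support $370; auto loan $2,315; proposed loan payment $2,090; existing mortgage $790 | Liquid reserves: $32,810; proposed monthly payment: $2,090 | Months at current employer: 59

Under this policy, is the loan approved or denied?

Credit score 827 ≥ 660 (meets base)
Total debts = (820 + 370 + 2,315 + 2,090 + 790) = 6,385. DTI: 6,385 ÷ 13,300 = 48%, over the 45% base limit.
Reserves: 32,810 ÷ 2,090 = 15.7 months (meets 4-month minimum)
Employment 59 ≥ 24 months
DTI 48% is within the 45%–49% exception band; checking compensating factors.
Override check — reserves: 15.7 mo (ok); score: 827 (ok).
Both override conditions satisfied; DTI exception granted.

Approved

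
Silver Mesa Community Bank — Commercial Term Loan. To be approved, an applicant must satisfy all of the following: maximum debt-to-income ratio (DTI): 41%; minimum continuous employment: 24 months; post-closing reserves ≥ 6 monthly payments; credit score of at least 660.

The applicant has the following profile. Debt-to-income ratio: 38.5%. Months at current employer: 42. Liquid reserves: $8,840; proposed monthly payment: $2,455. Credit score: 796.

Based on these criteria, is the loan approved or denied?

Debt-to-income 38.5% vs 41% cap — pass
Employment 42 ≥ 24 months
Liquid reserves cover 8,840/2,455 = 3.6 months — < 6 required
Credit score 796 ≥ 660 (meets)
Fails on reserves.

Denied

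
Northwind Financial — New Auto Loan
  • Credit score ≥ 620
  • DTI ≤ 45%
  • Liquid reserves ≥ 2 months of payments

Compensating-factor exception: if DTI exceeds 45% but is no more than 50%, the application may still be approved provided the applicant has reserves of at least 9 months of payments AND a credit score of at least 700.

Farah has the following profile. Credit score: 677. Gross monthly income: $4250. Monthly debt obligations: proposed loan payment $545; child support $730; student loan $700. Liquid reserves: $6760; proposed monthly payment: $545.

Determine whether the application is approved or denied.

Credit score 677 ≥ 620 (meets base)
Total debts = (545 + 730 + 700) = 1,975. DTI: 1,975 ÷ 4,250 = 46.5%, over the 45% base limit.
Reserves = 6,760/545 = 12.4 months ≥ 2
DTI 46.5% is within the 45%–50% exception band; checking compensating factors.
Reserves 12.4 ≥ 9 months; credit score 677 < 700.
Compensating-factor requirement not fully met.

Denied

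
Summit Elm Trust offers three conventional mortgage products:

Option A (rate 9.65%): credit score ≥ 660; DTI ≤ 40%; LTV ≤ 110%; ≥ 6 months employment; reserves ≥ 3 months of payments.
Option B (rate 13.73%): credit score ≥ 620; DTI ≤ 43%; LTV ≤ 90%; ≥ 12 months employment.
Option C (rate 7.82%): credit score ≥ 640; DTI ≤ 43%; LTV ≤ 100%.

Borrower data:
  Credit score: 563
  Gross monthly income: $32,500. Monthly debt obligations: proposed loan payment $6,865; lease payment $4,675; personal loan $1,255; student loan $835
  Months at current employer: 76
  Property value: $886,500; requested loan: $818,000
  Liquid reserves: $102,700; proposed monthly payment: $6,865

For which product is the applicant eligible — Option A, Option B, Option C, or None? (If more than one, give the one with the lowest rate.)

Total debts = (6,865 + 4,675 + 1,255 + 835) = 13,630; DTI = 13,630/32,500 = 41.9%.
LTV = 818,000/886,500 = 92.3%.
Reserves = 102,700/6,865 = 15.0 months.
Option A: score 563 < 660; DTI 41.9% > 40%; LTV 92.3% ≤ 110%; employment 76 ≥ 6 mo; reserves 15.0 ≥ 3 mo → does not qualify.
Option B: score 563 < 620; DTI 41.9% ≤ 43%; LTV 92.3% > 90%; employment 76 ≥ 12 mo → does not qualify.
Option C: score 563 < 640; DTI 41.9% ≤ 43%; LTV 92.3% ≤ 100% → does not qualify.

None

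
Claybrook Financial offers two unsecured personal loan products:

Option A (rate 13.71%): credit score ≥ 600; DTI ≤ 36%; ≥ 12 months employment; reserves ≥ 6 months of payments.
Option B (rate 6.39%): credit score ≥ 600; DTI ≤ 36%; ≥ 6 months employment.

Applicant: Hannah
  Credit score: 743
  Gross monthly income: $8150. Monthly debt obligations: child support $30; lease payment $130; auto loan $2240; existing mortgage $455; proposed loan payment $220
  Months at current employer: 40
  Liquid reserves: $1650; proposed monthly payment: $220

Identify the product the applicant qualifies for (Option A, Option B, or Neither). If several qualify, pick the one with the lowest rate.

Neither

Total debts = (30 + 130 + 2,240 + 455 + 220) = 3,075; DTI = 3,075/8,150 = 37.7%.
Reserves = 1,650/220 = 7.5 months.
Option A: score 743 ≥ 600; DTI 37.7% > 36%; employment 40 ≥ 12 mo; reserves 7.5 ≥ 6 mo → does not qualify.
Option B: score 743 ≥ 600; DTI 37.7% > 36%; employment 40 ≥ 6 mo → does not qualify.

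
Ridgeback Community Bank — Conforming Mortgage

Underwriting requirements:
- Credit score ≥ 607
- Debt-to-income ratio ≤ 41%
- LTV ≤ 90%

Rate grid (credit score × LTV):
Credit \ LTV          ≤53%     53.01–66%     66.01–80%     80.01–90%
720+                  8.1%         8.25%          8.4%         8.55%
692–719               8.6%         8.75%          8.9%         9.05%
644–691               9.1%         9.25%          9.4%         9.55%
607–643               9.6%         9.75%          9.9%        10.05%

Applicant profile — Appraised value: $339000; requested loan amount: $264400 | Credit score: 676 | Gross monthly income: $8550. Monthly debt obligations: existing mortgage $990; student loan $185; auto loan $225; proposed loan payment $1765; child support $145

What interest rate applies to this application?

9.4%

Credit score 676 ≥ 607; Total monthly debts = (990 + 185 + 225 + 1,765 + 145) = 3,310. DTI = 3,310/8,550 = 38.7% ≤ 41%
LTV = 264,400/339,000 = 78% ≤ 90%
Score 676 is in the 644–691 band; LTV 78% is in the 66.01–80% band → 9.4%.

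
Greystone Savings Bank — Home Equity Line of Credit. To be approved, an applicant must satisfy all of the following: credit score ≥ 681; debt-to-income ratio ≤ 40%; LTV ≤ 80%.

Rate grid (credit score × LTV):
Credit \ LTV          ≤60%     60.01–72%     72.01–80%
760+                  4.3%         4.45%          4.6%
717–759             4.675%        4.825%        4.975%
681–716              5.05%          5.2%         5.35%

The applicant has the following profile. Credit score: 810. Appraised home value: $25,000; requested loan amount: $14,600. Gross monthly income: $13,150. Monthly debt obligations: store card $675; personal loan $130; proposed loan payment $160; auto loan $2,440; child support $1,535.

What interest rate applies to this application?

Credit score 810 ≥ 681; Total monthly debts = (675 + 130 + 160 + 2,440 + 1,535) = 4,940. Debt-to-income = 4,940/13,150 = 37.6% — meets 40% limit
Loan-to-value = 14,600/25,000 = 58.4% — pass (80% max)
Score 810 is in the 760+ band; LTV 58.4% is in the ≤60% band → 4.3%.

4.3%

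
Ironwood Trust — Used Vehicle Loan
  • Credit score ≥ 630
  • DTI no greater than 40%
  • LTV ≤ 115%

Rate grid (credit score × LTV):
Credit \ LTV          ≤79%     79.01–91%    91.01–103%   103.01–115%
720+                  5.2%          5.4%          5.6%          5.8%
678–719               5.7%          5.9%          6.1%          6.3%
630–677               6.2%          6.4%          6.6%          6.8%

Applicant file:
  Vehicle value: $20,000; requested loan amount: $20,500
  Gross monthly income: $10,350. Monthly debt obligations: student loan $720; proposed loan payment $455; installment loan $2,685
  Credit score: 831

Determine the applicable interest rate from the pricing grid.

Credit score 831 ≥ 630; Total monthly debts = (720 + 455 + 2,685) = 3,860. DTI: 3,860 ÷ 10,350 = 37.3%, within the 40% cap
LTV = 20,500/20,000 = 102.5% ≤ 115%
Credit 831 → row 720+; LTV 102.5% → column 91.01–103%. Grid cell → 5.6%.

5.6%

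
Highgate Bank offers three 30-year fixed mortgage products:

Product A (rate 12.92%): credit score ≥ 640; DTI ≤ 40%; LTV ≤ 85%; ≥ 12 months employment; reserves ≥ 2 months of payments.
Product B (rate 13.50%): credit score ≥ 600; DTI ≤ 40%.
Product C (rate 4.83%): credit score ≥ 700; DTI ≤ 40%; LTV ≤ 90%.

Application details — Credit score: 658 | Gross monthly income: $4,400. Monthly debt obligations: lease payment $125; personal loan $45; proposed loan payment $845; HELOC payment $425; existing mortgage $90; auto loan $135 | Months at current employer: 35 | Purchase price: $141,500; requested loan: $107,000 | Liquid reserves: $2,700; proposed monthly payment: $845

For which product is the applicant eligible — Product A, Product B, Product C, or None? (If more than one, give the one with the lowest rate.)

Product A

Total debts = (125 + 45 + 845 + 425 + 90 + 135) = 1,665; DTI = 1,665/4,400 = 37.8%.
LTV = 107,000/141,500 = 75.6%.
Reserves = 2,700/845 = 3.2 months.
Product A: score 658 ≥ 640; DTI 37.8% ≤ 40%; LTV 75.6% ≤ 85%; employment 35 ≥ 12 mo; reserves 3.2 ≥ 2 mo → qualifies.
Product B: score 658 ≥ 600; DTI 37.8% ≤ 40% → qualifies.
Product C: score 658 < 700; DTI 37.8% ≤ 40%; LTV 75.6% ≤ 90% → does not qualify.
Qualifying: Product A, Product B. Lowest rate is 12.92% → Product A.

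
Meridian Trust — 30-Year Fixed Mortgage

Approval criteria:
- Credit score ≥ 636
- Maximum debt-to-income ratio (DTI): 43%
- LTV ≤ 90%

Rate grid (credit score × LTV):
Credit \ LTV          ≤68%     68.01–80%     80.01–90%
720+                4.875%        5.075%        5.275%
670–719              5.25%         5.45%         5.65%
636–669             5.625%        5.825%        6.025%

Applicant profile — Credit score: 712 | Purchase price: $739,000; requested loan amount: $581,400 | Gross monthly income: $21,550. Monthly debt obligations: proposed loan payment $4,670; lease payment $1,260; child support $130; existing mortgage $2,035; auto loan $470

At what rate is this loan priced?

Credit score 712 ≥ 636; Total monthly debts = (4,670 + 1,260 + 130 + 2,035 + 470) = 8,565. Debt-to-income = 8,565/21,550 = 39.7% — meets 43% limit
LTV: 581,400 ÷ 739,000 = 78.7%, within 90% cap
Row: 712 falls in 670–719. Column: 78.7% falls in 68.01–80%. Rate = 5.45%.

5.45%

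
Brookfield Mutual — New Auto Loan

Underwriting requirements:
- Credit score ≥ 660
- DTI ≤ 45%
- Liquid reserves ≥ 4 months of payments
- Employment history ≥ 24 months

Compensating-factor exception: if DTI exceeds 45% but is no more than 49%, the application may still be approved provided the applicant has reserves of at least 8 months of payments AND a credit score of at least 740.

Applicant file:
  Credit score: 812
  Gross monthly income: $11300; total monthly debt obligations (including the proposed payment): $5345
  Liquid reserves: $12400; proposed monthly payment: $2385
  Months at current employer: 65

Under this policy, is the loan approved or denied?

Denied

Credit score 812 ≥ 660 (meets base)
DTI: 5,345 ÷ 11,300 = 47.3%, over the 45% base limit.
Reserves: 12,400 ÷ 2,385 = 5.2 months (meets 4-month minimum)
Employment 65 ≥ 24 months
DTI 47.3% is within the 45%–49% exception band; checking compensating factors.
Reserves 5.2 < 8 months; credit score 812 ≥ 740.
Compensating-factor requirement not fully met.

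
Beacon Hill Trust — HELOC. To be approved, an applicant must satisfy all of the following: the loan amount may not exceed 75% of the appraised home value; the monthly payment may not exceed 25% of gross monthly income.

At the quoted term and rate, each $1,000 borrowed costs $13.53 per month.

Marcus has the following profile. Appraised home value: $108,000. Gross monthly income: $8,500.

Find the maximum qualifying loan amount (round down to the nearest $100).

Payment cap: 25% × $8,500 = $2,125/month.
At $13.53 per $1,000, that supports 2,125/13.53 × 1,000 ≈ $157,058 → $157,000.
LTV cap: 75% × $108,000 = $81,000 → $81,000.
Binding constraint: loan-to-value.

$81,000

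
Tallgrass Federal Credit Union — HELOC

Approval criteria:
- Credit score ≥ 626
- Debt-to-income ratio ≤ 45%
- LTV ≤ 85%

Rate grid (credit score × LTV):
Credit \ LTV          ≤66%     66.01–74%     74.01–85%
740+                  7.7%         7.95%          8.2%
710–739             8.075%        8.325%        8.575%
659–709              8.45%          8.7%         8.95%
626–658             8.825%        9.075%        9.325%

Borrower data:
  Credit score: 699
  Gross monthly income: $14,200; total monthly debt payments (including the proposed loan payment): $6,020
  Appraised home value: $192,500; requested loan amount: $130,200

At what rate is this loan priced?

Credit score 699 ≥ 626; DTI: 6,020 ÷ 14,200 = 42.4%, within the 45% cap
LTV = 130,200/192,500 = 67.6% ≤ 85%
Row: 699 falls in 659–709. Column: 67.6% falls in 66.01–74%. Rate = 8.7%.

8.7%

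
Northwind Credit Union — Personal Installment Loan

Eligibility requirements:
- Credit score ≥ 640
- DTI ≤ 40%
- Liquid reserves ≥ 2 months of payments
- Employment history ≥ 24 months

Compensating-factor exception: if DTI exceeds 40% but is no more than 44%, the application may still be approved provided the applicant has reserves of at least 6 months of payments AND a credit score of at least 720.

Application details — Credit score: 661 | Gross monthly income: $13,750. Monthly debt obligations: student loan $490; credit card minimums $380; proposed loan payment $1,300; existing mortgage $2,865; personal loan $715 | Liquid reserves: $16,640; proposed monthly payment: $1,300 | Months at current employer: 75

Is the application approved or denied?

Denied

Credit score 661 ≥ 640 (meets base)
Total debts = (490 + 380 + 1,300 + 2,865 + 715) = 5,750. DTI: 5,750 ÷ 13,750 = 41.8%, over the 40% base limit.
Reserves = 16,640/1,300 = 12.8 months ≥ 2
Employment 75 ≥ 24 months
41.8% falls in the override range (40%–44%), so the compensating-factor test applies.
Override check — reserves: 12.8 mo (ok); score: 661 (below 720).
Compensating-factor requirement not fully met.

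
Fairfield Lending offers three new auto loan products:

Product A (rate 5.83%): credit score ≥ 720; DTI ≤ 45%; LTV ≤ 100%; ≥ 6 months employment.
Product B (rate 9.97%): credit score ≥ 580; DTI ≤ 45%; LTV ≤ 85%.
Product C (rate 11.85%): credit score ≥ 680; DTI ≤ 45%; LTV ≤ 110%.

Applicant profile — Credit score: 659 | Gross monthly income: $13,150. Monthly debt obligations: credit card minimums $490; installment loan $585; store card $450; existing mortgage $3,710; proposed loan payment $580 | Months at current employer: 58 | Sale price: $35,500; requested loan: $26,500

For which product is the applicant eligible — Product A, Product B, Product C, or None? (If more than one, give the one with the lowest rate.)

Product B

Total debts = (490 + 585 + 450 + 3,710 + 580) = 5,815; DTI = 5,815/13,150 = 44.2%.
LTV = 26,500/35,500 = 74.6%.
Product A: score 659 < 720; DTI 44.2% ≤ 45%; LTV 74.6% ≤ 100%; employment 58 ≥ 6 mo → does not qualify.
Product B: score 659 ≥ 580; DTI 44.2% ≤ 45%; LTV 74.6% ≤ 85% → qualifies.
Product C: score 659 < 680; DTI 44.2% ≤ 45%; LTV 74.6% ≤ 110% → does not qualify.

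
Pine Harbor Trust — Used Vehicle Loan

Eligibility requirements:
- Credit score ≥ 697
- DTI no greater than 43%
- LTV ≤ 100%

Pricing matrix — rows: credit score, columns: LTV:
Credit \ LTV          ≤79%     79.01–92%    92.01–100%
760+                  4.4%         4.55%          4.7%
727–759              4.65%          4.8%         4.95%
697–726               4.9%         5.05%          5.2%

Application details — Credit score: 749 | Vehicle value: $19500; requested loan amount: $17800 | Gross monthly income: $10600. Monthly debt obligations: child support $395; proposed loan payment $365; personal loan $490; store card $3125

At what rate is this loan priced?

4.8%

Credit score 749 ≥ 697; Total monthly debts = (395 + 365 + 490 + 3,125) = 4,375. DTI = 4,375/10,600 = 41.3% ≤ 43%
Loan-to-value = 17,800/19,500 = 91.3% — pass (100% max)
Credit 749 → row 727–759; LTV 91.3% → column 79.01–92%. Grid cell → 4.8%.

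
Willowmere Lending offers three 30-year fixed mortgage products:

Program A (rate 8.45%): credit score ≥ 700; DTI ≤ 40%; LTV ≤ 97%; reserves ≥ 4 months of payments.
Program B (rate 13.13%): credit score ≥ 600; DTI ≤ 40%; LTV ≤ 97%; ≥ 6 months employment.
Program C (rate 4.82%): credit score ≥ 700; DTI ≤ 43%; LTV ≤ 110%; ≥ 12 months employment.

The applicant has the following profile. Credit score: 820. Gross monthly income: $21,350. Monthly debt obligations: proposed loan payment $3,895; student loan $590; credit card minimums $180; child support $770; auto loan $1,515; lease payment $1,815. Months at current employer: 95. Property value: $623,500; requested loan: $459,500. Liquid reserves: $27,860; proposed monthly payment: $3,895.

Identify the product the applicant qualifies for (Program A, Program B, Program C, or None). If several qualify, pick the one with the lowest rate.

Program C

Total debts = (3,895 + 590 + 180 + 770 + 1,515 + 1,815) = 8,765; DTI = 8,765/21,350 = 41.1%.
LTV = 459,500/623,500 = 73.7%.
Reserves = 27,860/3,895 = 7.2 months.
Program A: score 820 ≥ 700; DTI 41.1% > 40%; LTV 73.7% ≤ 97%; reserves 7.2 ≥ 4 mo → does not qualify.
Program B: score 820 ≥ 600; DTI 41.1% > 40%; LTV 73.7% ≤ 97%; employment 95 ≥ 6 mo → does not qualify.
Program C: score 820 ≥ 700; DTI 41.1% ≤ 43%; LTV 73.7% ≤ 110%; employment 95 ≥ 12 mo → qualifies.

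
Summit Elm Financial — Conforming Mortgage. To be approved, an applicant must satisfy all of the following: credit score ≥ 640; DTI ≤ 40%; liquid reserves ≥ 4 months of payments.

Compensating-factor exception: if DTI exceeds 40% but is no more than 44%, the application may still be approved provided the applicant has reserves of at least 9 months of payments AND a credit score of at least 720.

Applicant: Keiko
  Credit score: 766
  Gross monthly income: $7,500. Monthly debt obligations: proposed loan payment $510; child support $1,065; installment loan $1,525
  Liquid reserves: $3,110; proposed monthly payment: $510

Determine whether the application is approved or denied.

Denied

Credit score 766 ≥ 640 (meets base)
Total debts = (510 + 1,065 + 1,525) = 3,100. DTI = 3,100/7,500 = 41.3% > 40% — standard DTI limit exceeded.
Reserves: 3,110 ÷ 510 = 6.1 months (meets 4-month minimum)
41.3% falls in the override range (40%–44%), so the compensating-factor test applies.
Override check — reserves: 6.1 mo (short of 9); score: 766 (ok).
Compensating-factor requirement not fully met.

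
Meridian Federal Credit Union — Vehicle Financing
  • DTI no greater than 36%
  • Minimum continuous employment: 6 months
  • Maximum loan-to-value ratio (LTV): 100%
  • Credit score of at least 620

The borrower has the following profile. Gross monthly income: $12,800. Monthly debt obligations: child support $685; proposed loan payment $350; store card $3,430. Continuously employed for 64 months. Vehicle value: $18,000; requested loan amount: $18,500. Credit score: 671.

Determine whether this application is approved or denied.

Denied

Total monthly debts = (685 + 350 + 3,430) = 4,465. DTI = 4,465/12,800 = 34.9% ≤ 36%
Employment 64 ≥ 6 months
LTV: 18,500 ÷ 18,000 = 102.8%, exceeds 100% cap
Credit score 671 ≥ 620 (meets)
Fails on LTV.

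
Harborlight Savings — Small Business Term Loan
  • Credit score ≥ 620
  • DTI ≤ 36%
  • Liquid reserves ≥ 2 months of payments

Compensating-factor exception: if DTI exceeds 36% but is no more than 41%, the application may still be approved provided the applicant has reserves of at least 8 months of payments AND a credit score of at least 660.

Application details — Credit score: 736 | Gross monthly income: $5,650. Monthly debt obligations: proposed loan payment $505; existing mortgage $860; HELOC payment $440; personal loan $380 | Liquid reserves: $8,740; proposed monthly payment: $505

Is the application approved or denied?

Approved

Credit score 736 ≥ 620 (meets base)
Total debts = (505 + 860 + 440 + 380) = 2,185. DTI: 2,185 ÷ 5,650 = 38.7%, over the 36% base limit.
Liquid reserves cover 8,740/505 = 17.3 months — ≥ 2 required
38.7% falls in the override range (36%–41%), so the compensating-factor test applies.
Reserves 17.3 ≥ 8 months; credit score 736 ≥ 660.
Both compensating conditions met → exception applies.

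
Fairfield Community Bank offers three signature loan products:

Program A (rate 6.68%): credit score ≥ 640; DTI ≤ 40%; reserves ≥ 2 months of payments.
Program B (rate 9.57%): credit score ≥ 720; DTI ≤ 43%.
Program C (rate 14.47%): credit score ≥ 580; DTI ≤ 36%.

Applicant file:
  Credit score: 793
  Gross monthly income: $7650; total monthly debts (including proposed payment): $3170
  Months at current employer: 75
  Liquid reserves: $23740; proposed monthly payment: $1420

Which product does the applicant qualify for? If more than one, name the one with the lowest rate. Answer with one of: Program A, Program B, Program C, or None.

DTI = 3,170/7,650 = 41.4%.
Reserves = 23,740/1,420 = 16.7 months.
Program A: score 793 ≥ 640; DTI 41.4% > 40%; reserves 16.7 ≥ 2 mo → does not qualify.
Program B: score 793 ≥ 720; DTI 41.4% ≤ 43% → qualifies.
Program C: score 793 ≥ 580; DTI 41.4% > 36% → does not qualify.

Program B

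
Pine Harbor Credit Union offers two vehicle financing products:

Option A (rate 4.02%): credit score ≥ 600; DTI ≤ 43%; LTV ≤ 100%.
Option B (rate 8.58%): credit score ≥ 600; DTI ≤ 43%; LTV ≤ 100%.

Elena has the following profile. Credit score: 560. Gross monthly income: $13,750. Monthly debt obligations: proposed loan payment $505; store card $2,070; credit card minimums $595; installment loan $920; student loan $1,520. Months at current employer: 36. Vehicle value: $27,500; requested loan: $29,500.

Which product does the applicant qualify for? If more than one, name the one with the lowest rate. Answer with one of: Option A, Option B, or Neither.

Total debts = (505 + 2,070 + 595 + 920 + 1,520) = 5,610; DTI = 5,610/13,750 = 40.8%.
LTV = 29,500/27,500 = 107.3%.
Option A: score 560 < 600; DTI 40.8% ≤ 43%; LTV 107.3% > 100% → does not qualify.
Option B: score 560 < 600; DTI 40.8% ≤ 43%; LTV 107.3% > 100% → does not qualify.

Neither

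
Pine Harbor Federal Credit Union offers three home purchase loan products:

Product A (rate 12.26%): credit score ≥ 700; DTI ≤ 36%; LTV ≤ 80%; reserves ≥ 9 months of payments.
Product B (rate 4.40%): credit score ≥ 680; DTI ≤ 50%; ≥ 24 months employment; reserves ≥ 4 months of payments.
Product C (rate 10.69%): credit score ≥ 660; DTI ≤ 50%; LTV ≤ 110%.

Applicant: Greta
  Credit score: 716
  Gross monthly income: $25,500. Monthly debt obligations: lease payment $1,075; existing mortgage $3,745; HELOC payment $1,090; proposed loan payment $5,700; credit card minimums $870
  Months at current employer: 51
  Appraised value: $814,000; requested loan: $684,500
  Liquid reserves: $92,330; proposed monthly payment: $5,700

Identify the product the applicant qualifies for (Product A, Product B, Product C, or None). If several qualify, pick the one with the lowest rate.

Total debts = (1,075 + 3,745 + 1,090 + 5,700 + 870) = 12,480; DTI = 12,480/25,500 = 48.9%.
LTV = 684,500/814,000 = 84.1%.
Reserves = 92,330/5,700 = 16.2 months.
Product A: score 716 ≥ 700; DTI 48.9% > 36%; LTV 84.1% > 80%; reserves 16.2 ≥ 9 mo → does not qualify.
Product B: score 716 ≥ 680; DTI 48.9% ≤ 50%; employment 51 ≥ 24 mo; reserves 16.2 ≥ 4 mo → qualifies.
Product C: score 716 ≥ 660; DTI 48.9% ≤ 50%; LTV 84.1% ≤ 110% → qualifies.
Qualifying: Product B, Product C. Lowest rate is 4.40% → Product B.

Product B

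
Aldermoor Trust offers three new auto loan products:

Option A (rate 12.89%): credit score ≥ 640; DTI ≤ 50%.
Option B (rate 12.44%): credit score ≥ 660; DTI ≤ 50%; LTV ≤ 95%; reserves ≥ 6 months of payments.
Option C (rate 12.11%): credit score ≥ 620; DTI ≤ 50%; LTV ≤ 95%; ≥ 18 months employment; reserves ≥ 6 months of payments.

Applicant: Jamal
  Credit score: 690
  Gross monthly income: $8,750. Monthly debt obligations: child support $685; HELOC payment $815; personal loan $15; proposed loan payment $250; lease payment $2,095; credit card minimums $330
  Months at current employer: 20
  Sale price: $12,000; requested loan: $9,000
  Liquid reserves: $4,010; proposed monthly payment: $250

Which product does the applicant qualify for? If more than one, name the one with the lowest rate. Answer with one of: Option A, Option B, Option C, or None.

Total debts = (685 + 815 + 15 + 250 + 2,095 + 330) = 4,190; DTI = 4,190/8,750 = 47.9%.
LTV = 9,000/12,000 = 75%.
Reserves = 4,010/250 = 16.0 months.
Option A: score 690 ≥ 640; DTI 47.9% ≤ 50% → qualifies.
Option B: score 690 ≥ 660; DTI 47.9% ≤ 50%; LTV 75% ≤ 95%; reserves 16.0 ≥ 6 mo → qualifies.
Option C: score 690 ≥ 620; DTI 47.9% ≤ 50%; LTV 75% ≤ 95%; employment 20 ≥ 18 mo; reserves 16.0 ≥ 6 mo → qualifies.
Qualifying: Option A, Option B, Option C. Lowest rate is 12.11% → Option C.

Option C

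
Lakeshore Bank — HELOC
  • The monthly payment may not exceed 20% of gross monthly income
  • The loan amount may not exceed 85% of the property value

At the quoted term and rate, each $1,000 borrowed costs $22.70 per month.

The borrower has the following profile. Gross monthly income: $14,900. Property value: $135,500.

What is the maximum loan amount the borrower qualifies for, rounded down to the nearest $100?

$115,100

Payment cap: 20% × $14,900 = $2,980/month.
At $22.70 per $1,000, that supports 2,980/22.70 × 1,000 ≈ $131,277 → $131,200.
LTV cap: 85% × $135,500 = $115,175 → $115,100.
Binding constraint: loan-to-value.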